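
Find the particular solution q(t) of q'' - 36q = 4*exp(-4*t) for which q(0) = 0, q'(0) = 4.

q = -exp(-4*t)/5 - exp(-6*t)/6 + 11*exp(6*t)/30

Characteristic equation r² - 36 = 0 factors as (r - 6)(r + 6) = 0, so r = 6, -6.
Hence q_h = C1*exp(6*t) + C2*exp(-6*t).
Try q_p = A*exp(-4*t). Substituting into the equation and dividing by exp(-4*t) gives A = -1/5, so q_p = -exp(-4*t)/5.
General solution: q = -exp(-4*t)/5 + C1*exp(6*t) + C2*exp(-6*t).
Apply the initial conditions: q(0) = -1/5 + C1 + C2 = 0 and q'(0) = 4/5 - 6*C2 + 6*C1 = 4. Solving gives C1 = 11/30, C2 = -1/6.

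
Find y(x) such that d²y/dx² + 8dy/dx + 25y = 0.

Characteristic equation r² + 8r + 25 = 0 has discriminant (8)² - 4·(25) = -36 < 0, so r = -4 ± 3i.
Hence y_h = C1*cos(3*x)*exp(-4*x) + C2*exp(-4*x)*sin(3*x).

y = C1*cos(3*x)*exp(-4*x) + C2*exp(-4*x)*sin(3*x)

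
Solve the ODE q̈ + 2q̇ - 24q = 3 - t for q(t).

Characteristic equation r² + 2r - 24 = 0 factors as (r - 4)(r + 6) = 0, so r = 4, -6.
Hence q_h = C1*exp(4*t) + C2*exp(-6*t).
For the particular solution try q_p = A0 + A1*t. Substituting and matching coefficients of each power of t gives A0 = -35/288, A1 = 1/24, so q_p = -35/288 + t/24.

q = -35/288 + t/24 + C1*exp(4*t) + C2*exp(-6*t)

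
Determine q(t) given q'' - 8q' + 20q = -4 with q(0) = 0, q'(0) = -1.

q = -1/5 - 9*exp(4*t)*sin(2*t)/10 + cos(2*t)*exp(4*t)/5

Characteristic equation r² - 8r + 20 = 0 has discriminant (-8)² - 4·(20) = -16 < 0, so r = 4 ± 2i.
Hence q_h = C1*cos(2*t)*exp(4*t) + C2*exp(4*t)*sin(2*t).
For the particular solution try q_p = A0. Substituting and matching coefficients of each power of t gives A0 = -1/5, so q_p = -1/5.
General solution: q = -1/5 + C1*cos(2*t)*exp(4*t) + C2*exp(4*t)*sin(2*t).
Apply the initial conditions: q(0) = -1/5 + C1 = 0 and q'(0) = 2*C2 + 4*C1 = -1. Solving gives C1 = 1/5, C2 = -9/10.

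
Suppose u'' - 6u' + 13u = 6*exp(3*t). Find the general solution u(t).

Characteristic equation r² - 6r + 13 = 0 has discriminant (-6)² - 4·(13) = -16 < 0, so r = 3 ± 2i.
Hence u_h = C1*cos(2*t)*exp(3*t) + C2*exp(3*t)*sin(2*t).
Try u_p = A*exp(3*t). Substituting into the equation and dividing by exp(3*t) gives A = 3/2, so u_p = 3*exp(3*t)/2.

u = 3*exp(3*t)/2 + C1*cos(2*t)*exp(3*t) + C2*exp(3*t)*sin(2*t)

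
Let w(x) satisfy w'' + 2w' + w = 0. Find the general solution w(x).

w = C1*exp(-x) + C2*x*exp(-x)

Characteristic equation r² + 2r + 1 = 0 has discriminant (2)² - 4·(1) = 0, so r = -1 is a repeated root.
Hence w_h = (C1 + C2*x)*exp(-x).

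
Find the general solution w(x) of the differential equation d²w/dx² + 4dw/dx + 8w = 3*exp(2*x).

Characteristic equation r² + 4r + 8 = 0 has discriminant (4)² - 4·(8) = -16 < 0, so r = -2 ± 2i.
Hence w_h = C1*cos(2*x)*exp(-2*x) + C2*exp(-2*x)*sin(2*x).
Try w_p = A*exp(2*x). Substituting into the equation and dividing by exp(2*x) gives A = 3/20, so w_p = 3*exp(2*x)/20.

w = 3*exp(2*x)/20 + C1*cos(2*x)*exp(-2*x) + C2*exp(-2*x)*sin(2*x)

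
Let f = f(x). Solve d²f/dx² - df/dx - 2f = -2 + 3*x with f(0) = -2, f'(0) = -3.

f = 7/4 - 2*exp(-x) - 7*exp(2*x)/4 - 3*x/2

Characteristic equation r² - r - 2 = 0 factors as (r + 1)(r - 2) = 0, so r = -1, 2.
Hence f_h = C1*exp(-x) + C2*exp(2*x).
For the particular solution try f_p = A0 + A1*x. Substituting and matching coefficients of each power of x gives A0 = 7/4, A1 = -3/2, so f_p = 7/4 - 3*x/2.
General solution: f = 7/4 - 3*x/2 + C1*exp(-x) + C2*exp(2*x).
Apply the initial conditions: f(0) = 7/4 + C1 + C2 = -2 and f'(0) = -3/2 - C1 + 2*C2 = -3. Solving gives C1 = -2, C2 = -7/4.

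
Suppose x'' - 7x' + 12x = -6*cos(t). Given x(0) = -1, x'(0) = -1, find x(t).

Characteristic equation r² - 7r + 12 = 0 factors as (r - 3)(r - 4) = 0, so r = 3, 4.
Hence x_h = C1*exp(3*t) + C2*exp(4*t).
Try x_p = A*cos(t) + B*sin(t). Substituting and equating the coefficients of cos(t) and sin(t) gives A = -33/85, B = 21/85, so x_p = -33*cos(t)/85 + 21*sin(t)/85.
General solution: x = -33*cos(t)/85 + 21*sin(t)/85 + C1*exp(3*t) + C2*exp(4*t).
Apply the initial conditions: x(0) = -33/85 + C1 + C2 = -1 and x'(0) = 21/85 + 3*C1 + 4*C2 = -1. Solving gives C1 = -6/5, C2 = 10/17.

x = -33*cos(t)/85 - 6*exp(3*t)/5 + 10*exp(4*t)/17 + 21*sin(t)/85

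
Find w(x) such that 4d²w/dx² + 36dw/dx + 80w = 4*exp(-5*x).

Divide through by 4: w'' + 9w' + 20w = exp(-5*x).
Characteristic equation r² + 9r + 20 = 0 factors as (r + 5)(r + 4) = 0, so r = -5, -4.
Hence w_h = C1*exp(-5*x) + C2*exp(-4*x).
Since exp(-5*x) solves the homogeneous equation (r = -5 is a root of multiplicity 1), multiply the trial by x. Try w_p = A*x*exp(-5*x). Substituting into the equation and dividing by exp(-5*x) gives A = -1, so w_p = -x*exp(-5*x).

w = C1*exp(-5*x) + C2*exp(-4*x) - x*exp(-5*x)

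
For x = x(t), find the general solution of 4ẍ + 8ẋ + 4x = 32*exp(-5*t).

Divide through by 4: x'' + 2x' + x = 8*exp(-5*t).
Characteristic equation r² + 2r + 1 = 0 has discriminant (2)² - 4·(1) = 0, so r = -1 is a repeated root.
Hence x_h = (C1 + C2*t)*exp(-t).
Try x_p = A*exp(-5*t). Substituting into the equation and dividing by exp(-5*t) gives A = 1/2, so x_p = exp(-5*t)/2.

x = exp(-5*t)/2 + C1*exp(-t) + C2*t*exp(-t)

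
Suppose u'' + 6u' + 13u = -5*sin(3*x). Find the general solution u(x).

Characteristic equation r² + 6r + 13 = 0 has discriminant (6)² - 4·(13) = -16 < 0, so r = -3 ± 2i.
Hence u_h = C1*cos(2*x)*exp(-3*x) + C2*exp(-3*x)*sin(2*x).
Try u_p = A*cos(3*x) + B*sin(3*x). Substituting and equating the coefficients of cos(3x) and sin(3x) gives A = 9/34, B = -1/17, so u_p = -sin(3*x)/17 + 9*cos(3*x)/34.

u = -sin(3*x)/17 + 9*cos(3*x)/34 + C1*cos(2*x)*exp(-3*x) + C2*exp(-3*x)*sin(2*x)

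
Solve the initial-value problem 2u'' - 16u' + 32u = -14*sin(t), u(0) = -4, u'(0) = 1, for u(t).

u = -1100*exp(4*t)/289 - 105*sin(t)/289 - 56*cos(t)/289 + 282*t*exp(4*t)/17

Divide through by 2: u'' - 8u' + 16u = -7*sin(t).
Characteristic equation r² - 8r + 16 = 0 has discriminant (-8)² - 4·(16) = 0, so r = 4 is a repeated root.
Hence u_h = (C1 + C2*t)*exp(4*t).
Try u_p = A*cos(t) + B*sin(t). Substituting and equating the coefficients of cos(t) and sin(t) gives A = -56/289, B = -105/289, so u_p = -105*sin(t)/289 - 56*cos(t)/289.
General solution: u = -105*sin(t)/289 - 56*cos(t)/289 + C1*exp(4*t) + C2*t*exp(4*t).
Apply the initial conditions: u(0) = -56/289 + C1 = -4 and u'(0) = -105/289 + C2 + 4*C1 = 1. Solving gives C1 = -1100/289, C2 = 282/17.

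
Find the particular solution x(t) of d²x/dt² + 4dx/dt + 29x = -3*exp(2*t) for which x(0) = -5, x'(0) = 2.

x = -3*exp(2*t)/41 - 316*exp(-2*t)*sin(5*t)/205 - 202*cos(5*t)*exp(-2*t)/41

Characteristic equation r² + 4r + 29 = 0 has discriminant (4)² - 4·(29) = -100 < 0, so r = -2 ± 5i.
Hence x_h = C1*cos(5*t)*exp(-2*t) + C2*exp(-2*t)*sin(5*t).
Try x_p = A*exp(2*t). Substituting into the equation and dividing by exp(2*t) gives A = -3/41, so x_p = -3*exp(2*t)/41.
General solution: x = -3*exp(2*t)/41 + C1*cos(5*t)*exp(-2*t) + C2*exp(-2*t)*sin(5*t).
Apply the initial conditions: x(0) = -3/41 + C1 = -5 and x'(0) = -6/41 - 2*C1 + 5*C2 = 2. Solving gives C1 = -202/41, C2 = -316/205.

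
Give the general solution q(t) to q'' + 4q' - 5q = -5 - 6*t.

q = 49/25 + 6*t/5 + C1*exp(-5*t) + C2*exp(t)

Characteristic equation r² + 4r - 5 = 0 factors as (r + 5)(r - 1) = 0, so r = -5, 1.
Hence q_h = C1*exp(-5*t) + C2*exp(t).
For the particular solution try q_p = A0 + A1*t. Substituting and matching coefficients of each power of t gives A0 = 49/25, A1 = 6/5, so q_p = 49/25 + 6*t/5.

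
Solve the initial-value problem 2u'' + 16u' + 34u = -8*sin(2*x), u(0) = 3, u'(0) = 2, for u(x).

Divide through by 2: u'' + 8u' + 17u = -4*sin(2*x).
Characteristic equation r² + 8r + 17 = 0 has discriminant (8)² - 4·(17) = -4 < 0, so r = -4 ± i.
Hence u_h = C1*cos(x)*exp(-4*x) + C2*exp(-4*x)*sin(x).
Try u_p = A*cos(2*x) + B*sin(2*x). Substituting and equating the coefficients of cos(2x) and sin(2x) gives A = 64/425, B = -52/425, so u_p = -52*sin(2*x)/425 + 64*cos(2*x)/425.
General solution: u = -52*sin(2*x)/425 + 64*cos(2*x)/425 + C1*cos(x)*exp(-4*x) + C2*exp(-4*x)*sin(x).
Apply the initial conditions: u(0) = 64/425 + C1 = 3 and u'(0) = -104/425 + C2 - 4*C1 = 2. Solving gives C1 = 1211/425, C2 = 5798/425.

u = -52*sin(2*x)/425 + 64*cos(2*x)/425 + 1211*cos(x)*exp(-4*x)/425 + 5798*exp(-4*x)*sin(x)/425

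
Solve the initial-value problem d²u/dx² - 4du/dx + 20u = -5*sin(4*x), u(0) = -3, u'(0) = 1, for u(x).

Characteristic equation r² - 4r + 20 = 0 has discriminant (-4)² - 4·(20) = -64 < 0, so r = 2 ± 4i.
Hence u_h = C1*cos(4*x)*exp(2*x) + C2*exp(2*x)*sin(4*x).
Try u_p = A*cos(4*x) + B*sin(4*x). Substituting and equating the coefficients of cos(4x) and sin(4x) gives A = -5/17, B = -5/68, so u_p = -5*cos(4*x)/17 - 5*sin(4*x)/68.
General solution: u = -5*cos(4*x)/17 - 5*sin(4*x)/68 + C1*cos(4*x)*exp(2*x) + C2*exp(2*x)*sin(4*x).
Apply the initial conditions: u(0) = -5/17 + C1 = -3 and u'(0) = -5/17 + 2*C1 + 4*C2 = 1. Solving gives C1 = -46/17, C2 = 57/34.

u = -5*cos(4*x)/17 - 5*sin(4*x)/68 - 46*cos(4*x)*exp(2*x)/17 + 57*exp(2*x)*sin(4*x)/34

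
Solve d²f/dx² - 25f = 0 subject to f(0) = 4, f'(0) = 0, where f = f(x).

f = 2*exp(-5*x) + 2*exp(5*x)

Characteristic equation r² - 25 = 0 factors as (r - 5)(r + 5) = 0, so r = 5, -5.
Hence f_h = C1*exp(5*x) + C2*exp(-5*x).
Apply the initial conditions: f(0) = C1 + C2 = 4 and f'(0) = -5*C2 + 5*C1 = 0. Solving gives C1 = 2, C2 = 2.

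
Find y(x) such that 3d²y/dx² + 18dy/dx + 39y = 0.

Divide through by 3: y'' + 6y' + 13y = 0.
Characteristic equation r² + 6r + 13 = 0 has discriminant (6)² - 4·(13) = -16 < 0, so r = -3 ± 2i.
Hence y_h = C1*cos(2*x)*exp(-3*x) + C2*exp(-3*x)*sin(2*x).

y = C1*cos(2*x)*exp(-3*x) + C2*exp(-3*x)*sin(2*x)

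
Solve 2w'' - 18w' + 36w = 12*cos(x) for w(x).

w = -27*sin(x)/185 + 51*cos(x)/185 + C1*exp(6*x) + C2*exp(3*x)

Divide through by 2: w'' - 9w' + 18w = 6*cos(x).
Characteristic equation r² - 9r + 18 = 0 factors as (r - 6)(r - 3) = 0, so r = 6, 3.
Hence w_h = C1*exp(6*x) + C2*exp(3*x).
Try w_p = A*cos(x) + B*sin(x). Substituting and equating the coefficients of cos(x) and sin(x) gives A = 51/185, B = -27/185, so w_p = -27*sin(x)/185 + 51*cos(x)/185.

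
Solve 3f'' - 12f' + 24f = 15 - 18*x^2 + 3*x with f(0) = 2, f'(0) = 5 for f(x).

f = 1/2 - 5*x/8 - 3*x**2/4 + 3*cos(2*x)*exp(2*x)/2 + 21*exp(2*x)*sin(2*x)/16

Divide through by 3: f'' - 4f' + 8f = 5 + x - 6*x^2.
Characteristic equation r² - 4r + 8 = 0 has discriminant (-4)² - 4·(8) = -16 < 0, so r = 2 ± 2i.
Hence f_h = C1*cos(2*x)*exp(2*x) + C2*exp(2*x)*sin(2*x).
For the particular solution try f_p = A0 + A1*x + A2*x^2. Substituting and matching coefficients of each power of x gives A0 = 1/2, A1 = -5/8, A2 = -3/4, so f_p = 1/2 - 5*x/8 - 3*x^2/4.
General solution: f = 1/2 - 5*x/8 - 3*x^2/4 + C1*cos(2*x)*exp(2*x) + C2*exp(2*x)*sin(2*x).
Apply the initial conditions: f(0) = 1/2 + C1 = 2 and f'(0) = -5/8 + 2*C1 + 2*C2 = 5. Solving gives C1 = 3/2, C2 = 21/16.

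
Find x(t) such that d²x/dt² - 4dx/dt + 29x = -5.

Characteristic equation r² - 4r + 29 = 0 has discriminant (-4)² - 4·(29) = -100 < 0, so r = 2 ± 5i.
Hence x_h = C1*cos(5*t)*exp(2*t) + C2*exp(2*t)*sin(5*t).
For the particular solution try x_p = A0. Substituting and matching coefficients of each power of t gives A0 = -5/29, so x_p = -5/29.

x = -5/29 + C1*cos(5*t)*exp(2*t) + C2*exp(2*t)*sin(5*t)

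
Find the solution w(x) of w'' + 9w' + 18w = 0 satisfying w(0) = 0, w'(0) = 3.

w = -exp(-6*x) + exp(-3*x)

Characteristic equation r² + 9r + 18 = 0 factors as (r + 3)(r + 6) = 0, so r = -3, -6.
Hence w_h = C1*exp(-3*x) + C2*exp(-6*x).
Apply the initial conditions: w(0) = C1 + C2 = 0 and w'(0) = -6*C2 - 3*C1 = 3. Solving gives C1 = 1, C2 = -1.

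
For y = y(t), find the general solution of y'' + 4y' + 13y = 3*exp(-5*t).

y = exp(-5*t)/6 + C1*cos(3*t)*exp(-2*t) + C2*exp(-2*t)*sin(3*t)

Characteristic equation r² + 4r + 13 = 0 has discriminant (4)² - 4·(13) = -36 < 0, so r = -2 ± 3i.
Hence y_h = C1*cos(3*t)*exp(-2*t) + C2*exp(-2*t)*sin(3*t).
Try y_p = A*exp(-5*t). Substituting into the equation and dividing by exp(-5*t) gives A = 1/6, so y_p = exp(-5*t)/6.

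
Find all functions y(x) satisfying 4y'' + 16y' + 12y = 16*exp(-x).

Divide through by 4: y'' + 4y' + 3y = 4*exp(-x).
Characteristic equation r² + 4r + 3 = 0 factors as (r + 1)(r + 3) = 0, so r = -1, -3.
Hence y_h = C1*exp(-x) + C2*exp(-3*x).
Since exp(-x) solves the homogeneous equation (r = -1 is a root of multiplicity 1), multiply the trial by x. Try y_p = A*x*exp(-x). Substituting into the equation and dividing by exp(-x) gives A = 2, so y_p = 2*x*exp(-x).

y = C1*exp(-x) + C2*exp(-3*x) + 2*x*exp(-x)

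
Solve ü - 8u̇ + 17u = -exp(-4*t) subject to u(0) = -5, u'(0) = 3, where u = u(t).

u = -exp(-4*t)/65 - 324*cos(t)*exp(4*t)/65 + 1487*exp(4*t)*sin(t)/65

Characteristic equation r² - 8r + 17 = 0 has discriminant (-8)² - 4·(17) = -4 < 0, so r = 4 ± i.
Hence u_h = C1*cos(t)*exp(4*t) + C2*exp(4*t)*sin(t).
Try u_p = A*exp(-4*t). Substituting into the equation and dividing by exp(-4*t) gives A = -1/65, so u_p = -exp(-4*t)/65.
General solution: u = -exp(-4*t)/65 + C1*cos(t)*exp(4*t) + C2*exp(4*t)*sin(t).
Apply the initial conditions: u(0) = -1/65 + C1 = -5 and u'(0) = 4/65 + C2 + 4*C1 = 3. Solving gives C1 = -324/65, C2 = 1487/65.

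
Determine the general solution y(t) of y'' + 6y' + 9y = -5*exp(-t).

Characteristic equation r² + 6r + 9 = 0 has discriminant (6)² - 4·(9) = 0, so r = -3 is a repeated root.
Hence y_h = (C1 + C2*t)*exp(-3*t).
Try y_p = A*exp(-t). Substituting into the equation and dividing by exp(-t) gives A = -5/4, so y_p = -5*exp(-t)/4.

y = -5*exp(-t)/4 + C1*exp(-3*t) + C2*t*exp(-3*t)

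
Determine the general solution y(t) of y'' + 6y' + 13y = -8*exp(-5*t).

Characteristic equation r² + 6r + 13 = 0 has discriminant (6)² - 4·(13) = -16 < 0, so r = -3 ± 2i.
Hence y_h = C1*cos(2*t)*exp(-3*t) + C2*exp(-3*t)*sin(2*t).
Try y_p = A*exp(-5*t). Substituting into the equation and dividing by exp(-5*t) gives A = -1, so y_p = -exp(-5*t).

y = -exp(-5*t) + C1*cos(2*t)*exp(-3*t) + C2*exp(-3*t)*sin(2*t)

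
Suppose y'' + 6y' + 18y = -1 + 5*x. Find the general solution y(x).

y = -4/27 + 5*x/18 + C1*cos(3*x)*exp(-3*x) + C2*exp(-3*x)*sin(3*x)

Characteristic equation r² + 6r + 18 = 0 has discriminant (6)² - 4·(18) = -36 < 0, so r = -3 ± 3i.
Hence y_h = C1*cos(3*x)*exp(-3*x) + C2*exp(-3*x)*sin(3*x).
For the particular solution try y_p = A0 + A1*x. Substituting and matching coefficients of each power of x gives A0 = -4/27, A1 = 5/18, so y_p = -4/27 + 5*x/18.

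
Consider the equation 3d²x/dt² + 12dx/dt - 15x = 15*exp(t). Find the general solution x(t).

x = C1*exp(-5*t) + C2*exp(t) + 5*t*exp(t)/6

Divide through by 3: x'' + 4x' - 5x = 5*exp(t).
Characteristic equation r² + 4r - 5 = 0 factors as (r + 5)(r - 1) = 0, so r = -5, 1.
Hence x_h = C1*exp(-5*t) + C2*exp(t).
Since exp(t) solves the homogeneous equation (r = 1 is a root of multiplicity 1), multiply the trial by t. Try x_p = A*t*exp(t). Substituting into the equation and dividing by exp(t) gives A = 5/6, so x_p = 5*t*exp(t)/6.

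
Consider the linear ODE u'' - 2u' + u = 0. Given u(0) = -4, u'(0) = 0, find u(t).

u = -4*exp(t) + 4*t*exp(t)

Characteristic equation r² - 2r + 1 = 0 has discriminant (-2)² - 4·(1) = 0, so r = 1 is a repeated root.
Hence u_h = (C1 + C2*t)*exp(t).
Apply the initial conditions: u(0) = C1 = -4 and u'(0) = C1 + C2 = 0. Solving gives C1 = -4, C2 = 4.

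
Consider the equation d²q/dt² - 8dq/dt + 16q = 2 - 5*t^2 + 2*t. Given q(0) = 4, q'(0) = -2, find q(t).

q = 9/128 - 5*t**2/16 - 3*t/16 + 503*exp(4*t)/128 - 561*t*exp(4*t)/32

Characteristic equation r² - 8r + 16 = 0 has discriminant (-8)² - 4·(16) = 0, so r = 4 is a repeated root.
Hence q_h = (C1 + C2*t)*exp(4*t).
For the particular solution try q_p = A0 + A1*t + A2*t^2. Substituting and matching coefficients of each power of t gives A0 = 9/128, A1 = -3/16, A2 = -5/16, so q_p = 9/128 - 5*t^2/16 - 3*t/16.
General solution: q = 9/128 - 5*t^2/16 - 3*t/16 + C1*exp(4*t) + C2*t*exp(4*t).
Apply the initial conditions: q(0) = 9/128 + C1 = 4 and q'(0) = -3/16 + C2 + 4*C1 = -2. Solving gives C1 = 503/128, C2 = -561/32.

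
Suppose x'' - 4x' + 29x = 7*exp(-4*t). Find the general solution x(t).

x = 7*exp(-4*t)/61 + C1*cos(5*t)*exp(2*t) + C2*exp(2*t)*sin(5*t)

Characteristic equation r² - 4r + 29 = 0 has discriminant (-4)² - 4·(29) = -100 < 0, so r = 2 ± 5i.
Hence x_h = C1*cos(5*t)*exp(2*t) + C2*exp(2*t)*sin(5*t).
Try x_p = A*exp(-4*t). Substituting into the equation and dividing by exp(-4*t) gives A = 7/61, so x_p = 7*exp(-4*t)/61.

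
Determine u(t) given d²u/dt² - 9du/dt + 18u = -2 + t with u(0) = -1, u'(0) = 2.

u = -1/12 - 67*exp(3*t)/27 + t/18 + 169*exp(6*t)/108

Characteristic equation r² - 9r + 18 = 0 factors as (r - 3)(r - 6) = 0, so r = 3, 6.
Hence u_h = C1*exp(3*t) + C2*exp(6*t).
For the particular solution try u_p = A0 + A1*t. Substituting and matching coefficients of each power of t gives A0 = -1/12, A1 = 1/18, so u_p = -1/12 + t/18.
General solution: u = -1/12 + t/18 + C1*exp(3*t) + C2*exp(6*t).
Apply the initial conditions: u(0) = -1/12 + C1 + C2 = -1 and u'(0) = 1/18 + 3*C1 + 6*C2 = 2. Solving gives C1 = -67/27, C2 = 169/108.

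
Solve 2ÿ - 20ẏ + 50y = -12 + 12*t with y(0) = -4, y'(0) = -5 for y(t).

y = -18/125 - 482*exp(5*t)/125 + 6*t/25 + 351*t*exp(5*t)/25

Divide through by 2: y'' - 10y' + 25y = -6 + 6*t.
Characteristic equation r² - 10r + 25 = 0 has discriminant (-10)² - 4·(25) = 0, so r = 5 is a repeated root.
Hence y_h = (C1 + C2*t)*exp(5*t).
For the particular solution try y_p = A0 + A1*t. Substituting and matching coefficients of each power of t gives A0 = -18/125, A1 = 6/25, so y_p = -18/125 + 6*t/25.
General solution: y = -18/125 + 6*t/25 + C1*exp(5*t) + C2*t*exp(5*t).
Apply the initial conditions: y(0) = -18/125 + C1 = -4 and y'(0) = 6/25 + C2 + 5*C1 = -5. Solving gives C1 = -482/125, C2 = 351/25.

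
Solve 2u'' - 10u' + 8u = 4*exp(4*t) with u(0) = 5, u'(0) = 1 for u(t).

u = -14*exp(4*t)/9 + 59*exp(t)/9 + 2*t*exp(4*t)/3

Divide through by 2: u'' - 5u' + 4u = 2*exp(4*t).
Characteristic equation r² - 5r + 4 = 0 factors as (r - 1)(r - 4) = 0, so r = 1, 4.
Hence u_h = C1*exp(t) + C2*exp(4*t).
Since exp(4*t) solves the homogeneous equation (r = 4 is a root of multiplicity 1), multiply the trial by t. Try u_p = A*t*exp(4*t). Substituting into the equation and dividing by exp(4*t) gives A = 2/3, so u_p = 2*t*exp(4*t)/3.
General solution: u = C1*exp(t) + C2*exp(4*t) + 2*t*exp(4*t)/3.
Apply the initial conditions: u(0) = C1 + C2 = 5 and u'(0) = 2/3 + C1 + 4*C2 = 1. Solving gives C1 = 59/9, C2 = -14/9.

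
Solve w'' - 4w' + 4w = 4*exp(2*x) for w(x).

Characteristic equation r² - 4r + 4 = 0 has discriminant (-4)² - 4·(4) = 0, so r = 2 is a repeated root.
Hence w_h = (C1 + C2*x)*exp(2*x).
Since exp(2*x) solves the homogeneous equation (r = 2 is a root of multiplicity 2), multiply the trial by x^2. Try w_p = A*x^2*exp(2*x). Substituting into the equation and dividing by exp(2*x) gives A = 2, so w_p = 2*x^2*exp(2*x).

w = C1*exp(2*x) + 2*x**2*exp(2*x) + C2*x*exp(2*x)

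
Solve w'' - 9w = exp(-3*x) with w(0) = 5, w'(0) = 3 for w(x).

Characteristic equation r² - 9 = 0 factors as (r + 3)(r - 3) = 0, so r = -3, 3.
Hence w_h = C1*exp(-3*x) + C2*exp(3*x).
Since exp(-3*x) solves the homogeneous equation (r = -3 is a root of multiplicity 1), multiply the trial by x. Try w_p = A*x*exp(-3*x). Substituting into the equation and dividing by exp(-3*x) gives A = -1/6, so w_p = -x*exp(-3*x)/6.
General solution: w = C1*exp(-3*x) + C2*exp(3*x) - x*exp(-3*x)/6.
Apply the initial conditions: w(0) = C1 + C2 = 5 and w'(0) = -1/6 - 3*C1 + 3*C2 = 3. Solving gives C1 = 71/36, C2 = 109/36.

w = 71*exp(-3*x)/36 + 109*exp(3*x)/36 - x*exp(-3*x)/6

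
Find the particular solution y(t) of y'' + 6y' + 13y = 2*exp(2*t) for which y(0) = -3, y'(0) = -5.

Characteristic equation r² + 6r + 13 = 0 has discriminant (6)² - 4·(13) = -16 < 0, so r = -3 ± 2i.
Hence y_h = C1*cos(2*t)*exp(-3*t) + C2*exp(-3*t)*sin(2*t).
Try y_p = A*exp(2*t). Substituting into the equation and dividing by exp(2*t) gives A = 2/29, so y_p = 2*exp(2*t)/29.
General solution: y = 2*exp(2*t)/29 + C1*cos(2*t)*exp(-3*t) + C2*exp(-3*t)*sin(2*t).
Apply the initial conditions: y(0) = 2/29 + C1 = -3 and y'(0) = 4/29 - 3*C1 + 2*C2 = -5. Solving gives C1 = -89/29, C2 = -208/29.

y = 2*exp(2*t)/29 - 208*exp(-3*t)*sin(2*t)/29 - 89*cos(2*t)*exp(-3*t)/29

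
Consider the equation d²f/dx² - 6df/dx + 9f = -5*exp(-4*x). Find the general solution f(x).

Characteristic equation r² - 6r + 9 = 0 has discriminant (-6)² - 4·(9) = 0, so r = 3 is a repeated root.
Hence f_h = (C1 + C2*x)*exp(3*x).
Try f_p = A*exp(-4*x). Substituting into the equation and dividing by exp(-4*x) gives A = -5/49, so f_p = -5*exp(-4*x)/49.

f = -5*exp(-4*x)/49 + C1*exp(3*x) + C2*x*exp(3*x)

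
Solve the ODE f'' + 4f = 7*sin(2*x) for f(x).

Characteristic equation r² + 4 = 0 has discriminant (0)² - 4·(4) = -16 < 0, so r = ± 2i.
Hence f_h = C1*cos(2*x) + C2*sin(2*x).
Since ±2i are characteristic roots, multiply the trial by x. Try f_p = x*(A*cos(2*x) + B*sin(2*x)). Substituting and equating the coefficients of cos(2x) and sin(2x) gives A = -7/4, B = 0, so f_p = -7*x*cos(2*x)/4.

f = C1*cos(2*x) + C2*sin(2*x) - 7*x*cos(2*x)/4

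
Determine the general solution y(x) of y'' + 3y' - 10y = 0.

y = C1*exp(-5*x) + C2*exp(2*x)

Characteristic equation r² + 3r - 10 = 0 factors as (r + 5)(r - 2) = 0, so r = -5, 2.
Hence y_h = C1*exp(-5*x) + C2*exp(2*x).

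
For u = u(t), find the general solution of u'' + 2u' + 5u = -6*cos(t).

u = -6*cos(t)/5 - 3*sin(t)/5 + C1*cos(2*t)*exp(-t) + C2*exp(-t)*sin(2*t)

Characteristic equation r² + 2r + 5 = 0 has discriminant (2)² - 4·(5) = -16 < 0, so r = -1 ± 2i.
Hence u_h = C1*cos(2*t)*exp(-t) + C2*exp(-t)*sin(2*t).
Try u_p = A*cos(t) + B*sin(t). Substituting and equating the coefficients of cos(t) and sin(t) gives A = -6/5, B = -3/5, so u_p = -6*cos(t)/5 - 3*sin(t)/5.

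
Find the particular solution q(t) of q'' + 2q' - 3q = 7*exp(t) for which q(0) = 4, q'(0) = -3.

q = 29*exp(t)/16 + 35*exp(-3*t)/16 + 7*t*exp(t)/4

Characteristic equation r² + 2r - 3 = 0 factors as (r - 1)(r + 3) = 0, so r = 1, -3.
Hence q_h = C1*exp(t) + C2*exp(-3*t).
Since exp(t) solves the homogeneous equation (r = 1 is a root of multiplicity 1), multiply the trial by t. Try q_p = A*t*exp(t). Substituting into the equation and dividing by exp(t) gives A = 7/4, so q_p = 7*t*exp(t)/4.
General solution: q = C1*exp(t) + C2*exp(-3*t) + 7*t*exp(t)/4.
Apply the initial conditions: q(0) = C1 + C2 = 4 and q'(0) = 7/4 + C1 - 3*C2 = -3. Solving gives C1 = 29/16, C2 = 35/16.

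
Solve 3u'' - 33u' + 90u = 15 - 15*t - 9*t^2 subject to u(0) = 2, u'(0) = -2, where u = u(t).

u = 32/375 - 34*exp(6*t)/3 - 6*t/25 - t**2/10 + 1656*exp(5*t)/125

Divide through by 3: u'' - 11u' + 30u = 5 - 5*t - 3*t^2.
Characteristic equation r² - 11r + 30 = 0 factors as (r - 6)(r - 5) = 0, so r = 6, 5.
Hence u_h = C1*exp(6*t) + C2*exp(5*t).
For the particular solution try u_p = A0 + A1*t + A2*t^2. Substituting and matching coefficients of each power of t gives A0 = 32/375, A1 = -6/25, A2 = -1/10, so u_p = 32/375 - 6*t/25 - t^2/10.
General solution: u = 32/375 - 6*t/25 - t^2/10 + C1*exp(6*t) + C2*exp(5*t).
Apply the initial conditions: u(0) = 32/375 + C1 + C2 = 2 and u'(0) = -6/25 + 5*C2 + 6*C1 = -2. Solving gives C1 = -34/3, C2 = 1656/125.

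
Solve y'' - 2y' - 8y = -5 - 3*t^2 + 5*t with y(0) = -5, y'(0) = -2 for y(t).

y = 59/64 - 139*exp(4*t)/64 - 15*exp(-2*t)/4 - 13*t/16 + 3*t**2/8

Characteristic equation r² - 2r - 8 = 0 factors as (r + 2)(r - 4) = 0, so r = -2, 4.
Hence y_h = C1*exp(-2*t) + C2*exp(4*t).
For the particular solution try y_p = A0 + A1*t + A2*t^2. Substituting and matching coefficients of each power of t gives A0 = 59/64, A1 = -13/16, A2 = 3/8, so y_p = 59/64 - 13*t/16 + 3*t^2/8.
General solution: y = 59/64 - 13*t/16 + 3*t^2/8 + C1*exp(-2*t) + C2*exp(4*t).
Apply the initial conditions: y(0) = 59/64 + C1 + C2 = -5 and y'(0) = -13/16 - 2*C1 + 4*C2 = -2. Solving gives C1 = -15/4, C2 = -139/64.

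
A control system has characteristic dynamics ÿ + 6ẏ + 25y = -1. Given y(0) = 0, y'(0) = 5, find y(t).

y = -1/25 + cos(4*t)*exp(-3*t)/25 + 32*exp(-3*t)*sin(4*t)/25

Characteristic equation r² + 6r + 25 = 0 has discriminant (6)² - 4·(25) = -64 < 0, so r = -3 ± 4i.
Hence y_h = C1*cos(4*t)*exp(-3*t) + C2*exp(-3*t)*sin(4*t).
For the particular solution try y_p = A0. Substituting and matching coefficients of each power of t gives A0 = -1/25, so y_p = -1/25.
General solution: y = -1/25 + C1*cos(4*t)*exp(-3*t) + C2*exp(-3*t)*sin(4*t).
Apply the initial conditions: y(0) = -1/25 + C1 = 0 and y'(0) = -3*C1 + 4*C2 = 5. Solving gives C1 = 1/25, C2 = 32/25.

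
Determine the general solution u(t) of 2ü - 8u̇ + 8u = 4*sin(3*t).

Divide through by 2: u'' - 4u' + 4u = 2*sin(3*t).
Characteristic equation r² - 4r + 4 = 0 has discriminant (-4)² - 4·(4) = 0, so r = 2 is a repeated root.
Hence u_h = (C1 + C2*t)*exp(2*t).
Try u_p = A*cos(3*t) + B*sin(3*t). Substituting and equating the coefficients of cos(3t) and sin(3t) gives A = 24/169, B = -10/169, so u_p = -10*sin(3*t)/169 + 24*cos(3*t)/169.

u = -10*sin(3*t)/169 + 24*cos(3*t)/169 + C1*exp(2*t) + C2*t*exp(2*t)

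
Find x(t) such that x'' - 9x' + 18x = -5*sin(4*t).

x = -9*cos(4*t)/65 - sin(4*t)/130 + C1*exp(3*t) + C2*exp(6*t)

Characteristic equation r² - 9r + 18 = 0 factors as (r - 3)(r - 6) = 0, so r = 3, 6.
Hence x_h = C1*exp(3*t) + C2*exp(6*t).
Try x_p = A*cos(4*t) + B*sin(4*t). Substituting and equating the coefficients of cos(4t) and sin(4t) gives A = -9/65, B = -1/130, so x_p = -9*cos(4*t)/65 - sin(4*t)/130.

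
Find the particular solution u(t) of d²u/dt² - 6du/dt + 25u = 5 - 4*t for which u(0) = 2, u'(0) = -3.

u = 101/625 - 4*t/25 - 2611*exp(3*t)*sin(4*t)/1250 + 1149*cos(4*t)*exp(3*t)/625

Characteristic equation r² - 6r + 25 = 0 has discriminant (-6)² - 4·(25) = -64 < 0, so r = 3 ± 4i.
Hence u_h = C1*cos(4*t)*exp(3*t) + C2*exp(3*t)*sin(4*t).
For the particular solution try u_p = A0 + A1*t. Substituting and matching coefficients of each power of t gives A0 = 101/625, A1 = -4/25, so u_p = 101/625 - 4*t/25.
General solution: u = 101/625 - 4*t/25 + C1*cos(4*t)*exp(3*t) + C2*exp(3*t)*sin(4*t).
Apply the initial conditions: u(0) = 101/625 + C1 = 2 and u'(0) = -4/25 + 3*C1 + 4*C2 = -3. Solving gives C1 = 1149/625, C2 = -2611/1250.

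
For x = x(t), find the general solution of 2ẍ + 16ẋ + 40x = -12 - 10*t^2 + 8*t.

Divide through by 2: x'' + 8x' + 20x = -6 - 5*t^2 + 4*t.
Characteristic equation r² + 8r + 20 = 0 has discriminant (8)² - 4·(20) = -16 < 0, so r = -4 ± 2i.
Hence x_h = C1*cos(2*t)*exp(-4*t) + C2*exp(-4*t)*sin(2*t).
For the particular solution try x_p = A0 + A1*t + A2*t^2. Substituting and matching coefficients of each power of t gives A0 = -87/200, A1 = 2/5, A2 = -1/4, so x_p = -87/200 - t^2/4 + 2*t/5.

x = -87/200 - t**2/4 + 2*t/5 + C1*cos(2*t)*exp(-4*t) + C2*exp(-4*t)*sin(2*t)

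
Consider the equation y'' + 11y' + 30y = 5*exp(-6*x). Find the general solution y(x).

y = C1*exp(-5*x) + C2*exp(-6*x) - 5*x*exp(-6*x)

Characteristic equation r² + 11r + 30 = 0 factors as (r + 5)(r + 6) = 0, so r = -5, -6.
Hence y_h = C1*exp(-5*x) + C2*exp(-6*x).
Since exp(-6*x) solves the homogeneous equation (r = -6 is a root of multiplicity 1), multiply the trial by x. Try y_p = A*x*exp(-6*x). Substituting into the equation and dividing by exp(-6*x) gives A = -5, so y_p = -5*x*exp(-6*x).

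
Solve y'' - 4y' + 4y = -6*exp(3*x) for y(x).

Characteristic equation r² - 4r + 4 = 0 has discriminant (-4)² - 4·(4) = 0, so r = 2 is a repeated root.
Hence y_h = (C1 + C2*x)*exp(2*x).
Try y_p = A*exp(3*x). Substituting into the equation and dividing by exp(3*x) gives A = -6, so y_p = -6*exp(3*x).

y = -6*exp(3*x) + C1*exp(2*x) + C2*x*exp(2*x)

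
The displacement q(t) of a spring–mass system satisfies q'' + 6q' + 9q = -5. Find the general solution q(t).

q = -5/9 + C1*exp(-3*t) + C2*t*exp(-3*t)

Characteristic equation r² + 6r + 9 = 0 has discriminant (6)² - 4·(9) = 0, so r = -3 is a repeated root.
Hence q_h = (C1 + C2*t)*exp(-3*t).
For the particular solution try q_p = A0. Substituting and matching coefficients of each power of t gives A0 = -5/9, so q_p = -5/9.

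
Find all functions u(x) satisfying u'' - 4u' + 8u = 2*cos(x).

u = -8*sin(x)/65 + 14*cos(x)/65 + C1*cos(2*x)*exp(2*x) + C2*exp(2*x)*sin(2*x)

Characteristic equation r² - 4r + 8 = 0 has discriminant (-4)² - 4·(8) = -16 < 0, so r = 2 ± 2i.
Hence u_h = C1*cos(2*x)*exp(2*x) + C2*exp(2*x)*sin(2*x).
Try u_p = A*cos(x) + B*sin(x). Substituting and equating the coefficients of cos(x) and sin(x) gives A = 14/65, B = -8/65, so u_p = -8*sin(x)/65 + 14*cos(x)/65.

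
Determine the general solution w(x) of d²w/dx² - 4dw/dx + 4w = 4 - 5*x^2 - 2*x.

Characteristic equation r² - 4r + 4 = 0 has discriminant (-4)² - 4·(4) = 0, so r = 2 is a repeated root.
Hence w_h = (C1 + C2*x)*exp(2*x).
For the particular solution try w_p = A0 + A1*x + A2*x^2. Substituting and matching coefficients of each power of x gives A0 = -11/8, A1 = -3, A2 = -5/4, so w_p = -11/8 - 3*x - 5*x^2/4.

w = -11/8 - 3*x - 5*x**2/4 + C1*exp(2*x) + C2*x*exp(2*x)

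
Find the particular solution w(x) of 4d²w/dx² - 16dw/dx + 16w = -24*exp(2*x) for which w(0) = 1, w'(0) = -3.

Divide through by 4: w'' - 4w' + 4w = -6*exp(2*x).
Characteristic equation r² - 4r + 4 = 0 has discriminant (-4)² - 4·(4) = 0, so r = 2 is a repeated root.
Hence w_h = (C1 + C2*x)*exp(2*x).
Since exp(2*x) solves the homogeneous equation (r = 2 is a root of multiplicity 2), multiply the trial by x^2. Try w_p = A*x^2*exp(2*x). Substituting into the equation and dividing by exp(2*x) gives A = -3, so w_p = -3*x^2*exp(2*x).
General solution: w = C1*exp(2*x) - 3*x^2*exp(2*x) + C2*x*exp(2*x).
Apply the initial conditions: w(0) = C1 = 1 and w'(0) = C2 + 2*C1 = -3. Solving gives C1 = 1, C2 = -5.

w = -5*x*exp(2*x) - 3*x**2*exp(2*x) + exp(2*x)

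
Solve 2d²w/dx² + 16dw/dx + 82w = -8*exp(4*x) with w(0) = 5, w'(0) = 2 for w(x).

Divide through by 2: w'' + 8w' + 41w = -4*exp(4*x).
Characteristic equation r² + 8r + 41 = 0 has discriminant (8)² - 4·(41) = -100 < 0, so r = -4 ± 5i.
Hence w_h = C1*cos(5*x)*exp(-4*x) + C2*exp(-4*x)*sin(5*x).
Try w_p = A*exp(4*x). Substituting into the equation and dividing by exp(4*x) gives A = -4/89, so w_p = -4*exp(4*x)/89.
General solution: w = -4*exp(4*x)/89 + C1*cos(5*x)*exp(-4*x) + C2*exp(-4*x)*sin(5*x).
Apply the initial conditions: w(0) = -4/89 + C1 = 5 and w'(0) = -16/89 - 4*C1 + 5*C2 = 2. Solving gives C1 = 449/89, C2 = 398/89.

w = -4*exp(4*x)/89 + 398*exp(-4*x)*sin(5*x)/89 + 449*cos(5*x)*exp(-4*x)/89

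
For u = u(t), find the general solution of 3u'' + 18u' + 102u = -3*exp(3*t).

Divide through by 3: u'' + 6u' + 34u = -exp(3*t).
Characteristic equation r² + 6r + 34 = 0 has discriminant (6)² - 4·(34) = -100 < 0, so r = -3 ± 5i.
Hence u_h = C1*cos(5*t)*exp(-3*t) + C2*exp(-3*t)*sin(5*t).
Try u_p = A*exp(3*t). Substituting into the equation and dividing by exp(3*t) gives A = -1/61, so u_p = -exp(3*t)/61.

u = -exp(3*t)/61 + C1*cos(5*t)*exp(-3*t) + C2*exp(-3*t)*sin(5*t)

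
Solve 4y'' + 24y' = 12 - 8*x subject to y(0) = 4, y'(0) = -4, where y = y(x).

y = 175/54 - x**2/6 + 5*x/9 + 41*exp(-6*x)/54

Divide through by 4: y'' + 6y' = 3 - 2*x.
Characteristic equation r² + 6r = 0 factors as (r + 6)r = 0, so r = -6, 0.
Hence y_h = C1*exp(-6*x) + C2.
Since 0 is a characteristic root (multiplicity 1), multiply the polynomial trial by x: try y_p = x*(A0 + A1*x). Substituting and matching coefficients of each power of x gives A0 = 5/9, A1 = -1/6, so y_p = -x^2/6 + 5*x/9.
General solution: y = C2 - x^2/6 + 5*x/9 + C1*exp(-6*x).
Apply the initial conditions: y(0) = C1 + C2 = 4 and y'(0) = 5/9 - 6*C1 = -4. Solving gives C1 = 41/54, C2 = 175/54.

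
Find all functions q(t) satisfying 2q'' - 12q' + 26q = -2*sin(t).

Divide through by 2: q'' - 6q' + 13q = -sin(t).
Characteristic equation r² - 6r + 13 = 0 has discriminant (-6)² - 4·(13) = -16 < 0, so r = 3 ± 2i.
Hence q_h = C1*cos(2*t)*exp(3*t) + C2*exp(3*t)*sin(2*t).
Try q_p = A*cos(t) + B*sin(t). Substituting and equating the coefficients of cos(t) and sin(t) gives A = -1/30, B = -1/15, so q_p = -sin(t)/15 - cos(t)/30.

q = -sin(t)/15 - cos(t)/30 + C1*cos(2*t)*exp(3*t) + C2*exp(3*t)*sin(2*t)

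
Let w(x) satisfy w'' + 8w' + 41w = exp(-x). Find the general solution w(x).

w = exp(-x)/34 + C1*cos(5*x)*exp(-4*x) + C2*exp(-4*x)*sin(5*x)

Characteristic equation r² + 8r + 41 = 0 has discriminant (8)² - 4·(41) = -100 < 0, so r = -4 ± 5i.
Hence w_h = C1*cos(5*x)*exp(-4*x) + C2*exp(-4*x)*sin(5*x).
Try w_p = A*exp(-x). Substituting into the equation and dividing by exp(-x) gives A = 1/34, so w_p = exp(-x)/34.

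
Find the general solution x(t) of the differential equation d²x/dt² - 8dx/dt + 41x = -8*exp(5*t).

x = -4*exp(5*t)/13 + C1*cos(5*t)*exp(4*t) + C2*exp(4*t)*sin(5*t)

Characteristic equation r² - 8r + 41 = 0 has discriminant (-8)² - 4·(41) = -100 < 0, so r = 4 ± 5i.
Hence x_h = C1*cos(5*t)*exp(4*t) + C2*exp(4*t)*sin(5*t).
Try x_p = A*exp(5*t). Substituting into the equation and dividing by exp(5*t) gives A = -4/13, so x_p = -4*exp(5*t)/13.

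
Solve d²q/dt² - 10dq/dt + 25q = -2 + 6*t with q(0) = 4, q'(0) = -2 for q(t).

Characteristic equation r² - 10r + 25 = 0 has discriminant (-10)² - 4·(25) = 0, so r = 5 is a repeated root.
Hence q_h = (C1 + C2*t)*exp(5*t).
For the particular solution try q_p = A0 + A1*t. Substituting and matching coefficients of each power of t gives A0 = 2/125, A1 = 6/25, so q_p = 2/125 + 6*t/25.
General solution: q = 2/125 + 6*t/25 + C1*exp(5*t) + C2*t*exp(5*t).
Apply the initial conditions: q(0) = 2/125 + C1 = 4 and q'(0) = 6/25 + C2 + 5*C1 = -2. Solving gives C1 = 498/125, C2 = -554/25.

q = 2/125 + 6*t/25 + 498*exp(5*t)/125 - 554*t*exp(5*t)/25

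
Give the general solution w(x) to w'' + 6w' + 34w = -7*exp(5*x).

w = -7*exp(5*x)/89 + C1*cos(5*x)*exp(-3*x) + C2*exp(-3*x)*sin(5*x)

Characteristic equation r² + 6r + 34 = 0 has discriminant (6)² - 4·(34) = -100 < 0, so r = -3 ± 5i.
Hence w_h = C1*cos(5*x)*exp(-3*x) + C2*exp(-3*x)*sin(5*x).
Try w_p = A*exp(5*x). Substituting into the equation and dividing by exp(5*x) gives A = -7/89, so w_p = -7*exp(5*x)/89.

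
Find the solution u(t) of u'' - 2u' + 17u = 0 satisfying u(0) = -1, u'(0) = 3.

u = exp(t)*sin(4*t) - cos(4*t)*exp(t)

Characteristic equation r² - 2r + 17 = 0 has discriminant (-2)² - 4·(17) = -64 < 0, so r = 1 ± 4i.
Hence u_h = C1*cos(4*t)*exp(t) + C2*exp(t)*sin(4*t).
Apply the initial conditions: u(0) = C1 = -1 and u'(0) = C1 + 4*C2 = 3. Solving gives C1 = -1, C2 = 1.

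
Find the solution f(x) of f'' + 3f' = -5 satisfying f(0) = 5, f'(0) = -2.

f = 44/9 - 5*x/3 + exp(-3*x)/9

Characteristic equation r² + 3r = 0 factors as (r + 3)r = 0, so r = -3, 0.
Hence f_h = C1*exp(-3*x) + C2.
Since 1 solves the homogeneous equation (r = 0 is a root of multiplicity 1), multiply the trial by x. Try f_p = A*x. Substituting into the equation and dividing by 1 gives A = -5/3, so f_p = -5*x/3.
General solution: f = C2 - 5*x/3 + C1*exp(-3*x).
Apply the initial conditions: f(0) = C1 + C2 = 5 and f'(0) = -5/3 - 3*C1 = -2. Solving gives C1 = 1/9, C2 = 44/9.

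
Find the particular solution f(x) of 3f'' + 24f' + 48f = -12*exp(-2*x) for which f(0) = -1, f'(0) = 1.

Divide through by 3: f'' + 8f' + 16f = -4*exp(-2*x).
Characteristic equation r² + 8r + 16 = 0 has discriminant (8)² - 4·(16) = 0, so r = -4 is a repeated root.
Hence f_h = (C1 + C2*x)*exp(-4*x).
Try f_p = A*exp(-2*x). Substituting into the equation and dividing by exp(-2*x) gives A = -1, so f_p = -exp(-2*x).
General solution: f = -exp(-2*x) + C1*exp(-4*x) + C2*x*exp(-4*x).
Apply the initial conditions: f(0) = -1 + C1 = -1 and f'(0) = 2 + C2 - 4*C1 = 1. Solving gives C1 = 0, C2 = -1.

f = -exp(-2*x) - x*exp(-4*x)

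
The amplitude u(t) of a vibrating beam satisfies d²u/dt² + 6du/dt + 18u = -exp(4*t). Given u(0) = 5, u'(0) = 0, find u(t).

Characteristic equation r² + 6r + 18 = 0 has discriminant (6)² - 4·(18) = -36 < 0, so r = -3 ± 3i.
Hence u_h = C1*cos(3*t)*exp(-3*t) + C2*exp(-3*t)*sin(3*t).
Try u_p = A*exp(4*t). Substituting into the equation and dividing by exp(4*t) gives A = -1/58, so u_p = -exp(4*t)/58.
General solution: u = -exp(4*t)/58 + C1*cos(3*t)*exp(-3*t) + C2*exp(-3*t)*sin(3*t).
Apply the initial conditions: u(0) = -1/58 + C1 = 5 and u'(0) = -2/29 - 3*C1 + 3*C2 = 0. Solving gives C1 = 291/58, C2 = 877/174.

u = -exp(4*t)/58 + 291*cos(3*t)*exp(-3*t)/58 + 877*exp(-3*t)*sin(3*t)/174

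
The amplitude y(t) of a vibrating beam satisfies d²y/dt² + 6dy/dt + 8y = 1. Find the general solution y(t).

y = 1/8 + C1*exp(-2*t) + C2*exp(-4*t)

Characteristic equation r² + 6r + 8 = 0 factors as (r + 2)(r + 4) = 0, so r = -2, -4.
Hence y_h = C1*exp(-2*t) + C2*exp(-4*t).
For the particular solution try y_p = A0. Substituting and matching coefficients of each power of t gives A0 = 1/8, so y_p = 1/8.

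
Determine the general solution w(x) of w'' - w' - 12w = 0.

w = C1*exp(4*x) + C2*exp(-3*x)

Characteristic equation r² - r - 12 = 0 factors as (r - 4)(r + 3) = 0, so r = 4, -3.
Hence w_h = C1*exp(4*x) + C2*exp(-3*x).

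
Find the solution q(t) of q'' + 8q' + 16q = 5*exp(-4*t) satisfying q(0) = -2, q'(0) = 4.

q = -2*exp(-4*t) - 4*t*exp(-4*t) + 5*t**2*exp(-4*t)/2

Characteristic equation r² + 8r + 16 = 0 has discriminant (8)² - 4·(16) = 0, so r = -4 is a repeated root.
Hence q_h = (C1 + C2*t)*exp(-4*t).
Since exp(-4*t) solves the homogeneous equation (r = -4 is a root of multiplicity 2), multiply the trial by t^2. Try q_p = A*t^2*exp(-4*t). Substituting into the equation and dividing by exp(-4*t) gives A = 5/2, so q_p = 5*t^2*exp(-4*t)/2.
General solution: q = C1*exp(-4*t) + 5*t^2*exp(-4*t)/2 + C2*t*exp(-4*t).
Apply the initial conditions: q(0) = C1 = -2 and q'(0) = C2 - 4*C1 = 4. Solving gives C1 = -2, C2 = -4.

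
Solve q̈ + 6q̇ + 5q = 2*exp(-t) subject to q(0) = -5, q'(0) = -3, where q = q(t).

q = -57*exp(-t)/8 + 17*exp(-5*t)/8 + t*exp(-t)/2

Characteristic equation r² + 6r + 5 = 0 factors as (r + 1)(r + 5) = 0, so r = -1, -5.
Hence q_h = C1*exp(-t) + C2*exp(-5*t).
Since exp(-t) solves the homogeneous equation (r = -1 is a root of multiplicity 1), multiply the trial by t. Try q_p = A*t*exp(-t). Substituting into the equation and dividing by exp(-t) gives A = 1/2, so q_p = t*exp(-t)/2.
General solution: q = C1*exp(-t) + C2*exp(-5*t) + t*exp(-t)/2.
Apply the initial conditions: q(0) = C1 + C2 = -5 and q'(0) = 1/2 - C1 - 5*C2 = -3. Solving gives C1 = -57/8, C2 = 17/8.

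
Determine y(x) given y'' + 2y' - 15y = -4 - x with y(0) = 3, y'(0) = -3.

Characteristic equation r² + 2r - 15 = 0 factors as (r - 3)(r + 5) = 0, so r = 3, -5.
Hence y_h = C1*exp(3*x) + C2*exp(-5*x).
For the particular solution try y_p = A0 + A1*x. Substituting and matching coefficients of each power of x gives A0 = 62/225, A1 = 1/15, so y_p = 62/225 + x/15.
General solution: y = 62/225 + x/15 + C1*exp(3*x) + C2*exp(-5*x).
Apply the initial conditions: y(0) = 62/225 + C1 + C2 = 3 and y'(0) = 1/15 - 5*C2 + 3*C1 = -3. Solving gives C1 = 95/72, C2 = 281/200.

y = 62/225 + x/15 + 95*exp(3*x)/72 + 281*exp(-5*x)/200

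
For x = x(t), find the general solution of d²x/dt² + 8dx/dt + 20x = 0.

Characteristic equation r² + 8r + 20 = 0 has discriminant (8)² - 4·(20) = -16 < 0, so r = -4 ± 2i.
Hence x_h = C1*cos(2*t)*exp(-4*t) + C2*exp(-4*t)*sin(2*t).

x = C1*cos(2*t)*exp(-4*t) + C2*exp(-4*t)*sin(2*t)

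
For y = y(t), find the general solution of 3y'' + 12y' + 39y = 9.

Divide through by 3: y'' + 4y' + 13y = 3.
Characteristic equation r² + 4r + 13 = 0 has discriminant (4)² - 4·(13) = -36 < 0, so r = -2 ± 3i.
Hence y_h = C1*cos(3*t)*exp(-2*t) + C2*exp(-2*t)*sin(3*t).
For the particular solution try y_p = A0. Substituting and matching coefficients of each power of t gives A0 = 3/13, so y_p = 3/13.

y = 3/13 + C1*cos(3*t)*exp(-2*t) + C2*exp(-2*t)*sin(3*t)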